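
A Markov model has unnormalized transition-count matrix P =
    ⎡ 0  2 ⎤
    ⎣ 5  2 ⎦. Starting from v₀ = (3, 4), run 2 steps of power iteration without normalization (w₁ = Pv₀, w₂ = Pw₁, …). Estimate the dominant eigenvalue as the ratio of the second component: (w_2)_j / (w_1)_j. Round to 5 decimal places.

w1 = Pv₀ = (0·3 + 2·4; 5·3 + 2·4) = (8, 23)
w2 = Pw1 = (0·8 + 2·23; 5·8 + 2·23) = (46, 86)
Ratio at component: 86 / 23 = 3.73913

λ ≈ 3.73913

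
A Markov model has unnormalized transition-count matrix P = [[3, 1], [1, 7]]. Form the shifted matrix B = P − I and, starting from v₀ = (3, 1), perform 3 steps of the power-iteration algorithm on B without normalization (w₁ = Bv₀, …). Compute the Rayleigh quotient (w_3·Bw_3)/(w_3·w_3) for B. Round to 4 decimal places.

B = P − I has rows (2, 1); (1, 6)
w1 = Bv₀ = (2·3 + 1·1; 1·3 + 6·1) = (7, 9)
w2 = Bw1 = (2·7 + 1·9; 1·7 + 6·9) = (23, 61)
w3 = Bw2 = (107, 389)
Bw3 = (603, 2441)
w3·Bw3 = 1014070; w3·w3 = 162770; μ ≈ 1014070/162770 = 6.2301

6.2301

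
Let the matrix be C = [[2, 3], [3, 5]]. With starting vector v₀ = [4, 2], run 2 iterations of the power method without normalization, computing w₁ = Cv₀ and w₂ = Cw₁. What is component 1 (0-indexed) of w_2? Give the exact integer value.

152

w1 = Cv₀ = (14, 22)
w2 = Cw1 = (94, 152)
The requested component of w2 is 152.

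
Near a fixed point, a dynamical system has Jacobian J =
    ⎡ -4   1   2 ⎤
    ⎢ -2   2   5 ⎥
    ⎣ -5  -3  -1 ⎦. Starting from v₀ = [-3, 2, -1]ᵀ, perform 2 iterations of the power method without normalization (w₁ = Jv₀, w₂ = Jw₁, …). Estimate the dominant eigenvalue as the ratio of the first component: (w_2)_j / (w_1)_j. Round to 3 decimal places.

w1 = Jv₀ = ((-4)·(-3) + 1·2 + 2·(-1); (-2)·(-3) + 2·2 + 5·(-1); (-5)·(-3) + (-3)·2 + (-1)·(-1)) = (12, 5, 10)
w2 = Jw1 = ((-4)·12 + 1·5 + 2·10; (-2)·12 + 2·5 + 5·10; (-5)·12 + (-3)·5 + (-1)·10) = (-23, 36, -85)
Ratio at component: -23 / 12 = -1.917

-1.917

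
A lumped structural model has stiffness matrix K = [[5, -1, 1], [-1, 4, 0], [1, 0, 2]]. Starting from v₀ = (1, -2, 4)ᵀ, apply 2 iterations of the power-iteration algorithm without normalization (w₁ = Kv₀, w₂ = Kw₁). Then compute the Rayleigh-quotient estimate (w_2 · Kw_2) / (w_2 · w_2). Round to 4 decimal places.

w1 = Kv₀ = (5·1 + (-1)·(-2) + 1·4; (-1)·1 + 4·(-2) + 0·4; 1·1 + 0·(-2) + 2·4) = (11, -9, 9)
w2 = Kw1 = (5·11 + (-1)·(-9) + 1·9; (-1)·11 + 4·(-9) + 0·9; 1·11 + 0·(-9) + 2·9) = (73, -47, 29)
Kw2 = (441, -261, 131)
w2·Kw2 = 73·441 + (-47)·(-261) + 29·131 = 48259; w2·w2 = 73·73 + (-47)·(-47) + 29·29 = 8379
λ ≈ 48259/8379 = 5.7595

λ ≈ 5.7595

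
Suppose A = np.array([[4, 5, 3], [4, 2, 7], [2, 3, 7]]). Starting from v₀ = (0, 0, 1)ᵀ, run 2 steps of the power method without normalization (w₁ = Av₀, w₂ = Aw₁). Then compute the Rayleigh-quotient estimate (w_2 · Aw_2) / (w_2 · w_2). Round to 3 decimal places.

12.413

w1 = Av₀ = (4·0 + 5·0 + 3·1; 4·0 + 2·0 + 7·1; 2·0 + 3·0 + 7·1) = (3, 7, 7)
w2 = Aw1 = (4·3 + 5·7 + 3·7; 4·3 + 2·7 + 7·7; 2·3 + 3·7 + 7·7) = (68, 75, 76)
Aw2 = (875, 954, 893)
w2·Aw2 = 68·875 + 75·954 + 76·893 = 198918; w2·w2 = 68·68 + 75·75 + 76·76 = 16025
λ ≈ 198918/16025 = 12.413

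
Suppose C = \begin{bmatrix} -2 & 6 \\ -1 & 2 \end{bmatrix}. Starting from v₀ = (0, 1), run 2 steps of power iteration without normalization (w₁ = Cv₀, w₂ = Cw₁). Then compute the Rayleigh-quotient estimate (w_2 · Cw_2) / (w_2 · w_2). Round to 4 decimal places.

w1 = Cv₀ = (6, 2)
w2 = Cw1 = (0, -2)
Cw2 = (-12, -4)
w2·Cw2 = 0·(-12) + (-2)·(-4) = 8; w2·w2 = 0·0 + (-2)·(-2) = 4
λ ≈ 8/4 = 2.0000

2.0000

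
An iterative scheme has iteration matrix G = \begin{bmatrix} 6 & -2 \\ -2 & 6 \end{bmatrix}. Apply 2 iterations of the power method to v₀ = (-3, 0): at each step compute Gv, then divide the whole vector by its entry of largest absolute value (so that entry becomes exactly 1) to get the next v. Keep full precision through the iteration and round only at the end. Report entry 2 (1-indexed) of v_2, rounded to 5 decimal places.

Gv0 = (-18.000000, 6.000000); divide by -18.000000 → v1 = (1.000000, -0.333333)
Gv1 = (6.666667, -4.000000); divide by 6.666667 → v2 = (1.000000, -0.600000)
Requested entry of v2: 72/-120 = -0.60000

-0.60000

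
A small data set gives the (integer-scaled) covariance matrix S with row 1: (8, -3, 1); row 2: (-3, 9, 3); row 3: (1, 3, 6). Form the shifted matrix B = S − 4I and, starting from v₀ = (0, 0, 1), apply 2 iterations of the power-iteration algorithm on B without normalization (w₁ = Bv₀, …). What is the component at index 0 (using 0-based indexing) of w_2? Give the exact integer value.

-3

B = S − 4I has rows (4, -3, 1); (-3, 5, 3); (1, 3, 2)
w1 = Bv₀ = (4·0 + (-3)·0 + 1·1; (-3)·0 + 5·0 + 3·1; 1·0 + 3·0 + 2·1) = (1, 3, 2)
w2 = Bw1 = (4·1 + (-3)·3 + 1·2; (-3)·1 + 5·3 + 3·2; 1·1 + 3·3 + 2·2) = (-3, 18, 14)
Requested component of w2: -3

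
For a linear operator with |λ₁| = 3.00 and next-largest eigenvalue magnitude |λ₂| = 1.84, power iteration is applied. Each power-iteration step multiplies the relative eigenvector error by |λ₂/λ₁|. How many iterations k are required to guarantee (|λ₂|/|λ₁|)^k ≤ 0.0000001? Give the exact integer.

|λ₂/λ₁| = 1.84/3.00 = 0.61333
Need k ≥ ln(0.0000001) / ln(0.61333) = -16.1181 / -0.4888 ≈ 32.972
Smallest integer k satisfying the bound: 33

33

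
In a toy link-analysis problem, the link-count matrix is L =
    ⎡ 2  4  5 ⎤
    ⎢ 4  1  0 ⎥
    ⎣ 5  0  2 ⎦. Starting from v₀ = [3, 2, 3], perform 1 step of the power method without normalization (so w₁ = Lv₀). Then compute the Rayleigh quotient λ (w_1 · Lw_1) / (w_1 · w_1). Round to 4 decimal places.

λ ≈ 8.1854

w1 = Lv₀ = (29, 14, 21)
Lw1 = (219, 130, 187)
w1·Lw1 = 29·219 + 14·130 + 21·187 = 12098; w1·w1 = 29·29 + 14·14 + 21·21 = 1478
λ ≈ 12098/1478 = 8.1854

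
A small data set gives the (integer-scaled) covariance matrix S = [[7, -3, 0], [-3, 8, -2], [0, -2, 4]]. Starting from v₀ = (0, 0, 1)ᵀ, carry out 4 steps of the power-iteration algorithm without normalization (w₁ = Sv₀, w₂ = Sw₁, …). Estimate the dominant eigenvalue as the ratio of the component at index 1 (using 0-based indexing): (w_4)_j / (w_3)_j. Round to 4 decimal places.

λ ≈ 10.3920

w1 = Sv₀ = (0, -2, 4)
w2 = Sw1 = (6, -24, 20)
w3 = Sw2 = (114, -250, 128)
w4 = Sw3 = (1548, -2598, 1012)
Ratio at component: -2598 / -250 = 10.3920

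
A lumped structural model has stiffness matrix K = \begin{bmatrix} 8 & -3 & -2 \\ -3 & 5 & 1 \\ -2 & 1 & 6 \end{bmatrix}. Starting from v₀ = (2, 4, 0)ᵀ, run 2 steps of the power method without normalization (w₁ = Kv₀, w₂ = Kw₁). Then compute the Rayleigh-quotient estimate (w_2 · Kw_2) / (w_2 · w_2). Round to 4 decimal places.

w1 = Kv₀ = (4, 14, 0)
w2 = Kw1 = (-10, 58, 6)
Kw2 = (-266, 326, 114)
w2·Kw2 = (-10)·(-266) + 58·326 + 6·114 = 22252; w2·w2 = (-10)·(-10) + 58·58 + 6·6 = 3500
λ ≈ 22252/3500 = 6.3577

λ ≈ 6.3577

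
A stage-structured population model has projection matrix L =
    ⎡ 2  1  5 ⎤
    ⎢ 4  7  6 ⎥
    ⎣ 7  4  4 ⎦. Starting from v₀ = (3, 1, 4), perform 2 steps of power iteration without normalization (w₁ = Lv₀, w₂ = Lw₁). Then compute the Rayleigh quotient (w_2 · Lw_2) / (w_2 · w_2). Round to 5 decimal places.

w1 = Lv₀ = (27, 43, 41)
w2 = Lw1 = (302, 655, 525)
Lw2 = (3884, 8943, 6834)
w2·Lw2 = 302·3884 + 655·8943 + 525·6834 = 10618483; w2·w2 = 302·302 + 655·655 + 525·525 = 795854
λ ≈ 10618483/795854 = 13.34225

λ ≈ 13.34225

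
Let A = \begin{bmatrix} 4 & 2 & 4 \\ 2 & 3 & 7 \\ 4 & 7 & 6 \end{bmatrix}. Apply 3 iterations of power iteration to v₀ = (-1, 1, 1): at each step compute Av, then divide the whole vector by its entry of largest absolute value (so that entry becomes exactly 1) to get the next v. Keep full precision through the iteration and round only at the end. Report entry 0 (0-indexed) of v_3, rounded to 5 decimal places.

0.56404

Av0 = (2.000000, 8.000000, 9.000000); divide by 9.000000 → v1 = (0.222222, 0.888889, 1.000000)
Av1 = (6.666667, 10.111111, 13.111111); divide by 13.111111 → v2 = (0.508475, 0.771186, 1.000000)
Av2 = (7.576271, 10.330508, 13.432203); divide by 13.432203 → v3 = (0.564038, 0.769085, 1.000000)
Requested entry of v3: 894/1585 = 0.56404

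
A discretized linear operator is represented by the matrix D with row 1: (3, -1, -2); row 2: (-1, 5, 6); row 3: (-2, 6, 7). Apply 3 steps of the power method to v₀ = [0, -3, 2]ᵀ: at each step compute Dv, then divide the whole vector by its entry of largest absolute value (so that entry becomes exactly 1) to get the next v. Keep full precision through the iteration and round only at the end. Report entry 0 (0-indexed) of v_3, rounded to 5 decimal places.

-0.27174

Dv0 = (-1.000000, -3.000000, -4.000000); divide by -4.000000 → v1 = (0.250000, 0.750000, 1.000000)
Dv1 = (-2.000000, 9.500000, 11.000000); divide by 11.000000 → v2 = (-0.181818, 0.863636, 1.000000)
Dv2 = (-3.409091, 10.500000, 12.545455); divide by 12.545455 → v3 = (-0.271739, 0.836957, 1.000000)
Requested entry of v3: 150/-552 = -0.27174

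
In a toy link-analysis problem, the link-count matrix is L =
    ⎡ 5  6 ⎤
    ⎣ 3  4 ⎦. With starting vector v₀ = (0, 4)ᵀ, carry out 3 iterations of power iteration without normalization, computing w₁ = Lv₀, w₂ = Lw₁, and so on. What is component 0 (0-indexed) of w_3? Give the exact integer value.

1896

w1 = Lv₀ = (5·0 + 6·4; 3·0 + 4·4) = (24, 16)
w2 = Lw1 = (5·24 + 6·16; 3·24 + 4·16) = (216, 136)
w3 = Lw2 = (1896, 1192)
The requested component of w3 is 1896.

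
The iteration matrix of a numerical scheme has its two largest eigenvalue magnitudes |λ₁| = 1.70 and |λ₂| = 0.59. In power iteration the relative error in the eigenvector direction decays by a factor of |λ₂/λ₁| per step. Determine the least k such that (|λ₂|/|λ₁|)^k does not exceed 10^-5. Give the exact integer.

11

|λ₂/λ₁| = 0.59/1.70 = 0.34706
Need k ≥ ln(10^-5) / ln(0.34706) = -11.5129 / -1.0583 ≈ 10.879
Smallest integer k satisfying the bound: 11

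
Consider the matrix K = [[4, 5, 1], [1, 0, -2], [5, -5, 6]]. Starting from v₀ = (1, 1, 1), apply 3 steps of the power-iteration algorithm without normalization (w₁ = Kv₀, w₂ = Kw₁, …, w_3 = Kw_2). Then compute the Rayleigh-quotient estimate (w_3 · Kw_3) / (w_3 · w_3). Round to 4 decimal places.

w1 = Kv₀ = (4·1 + 5·1 + 1·1; 1·1 + 0·1 + (-2)·1; 5·1 + (-5)·1 + 6·1) = (10, -1, 6)
w2 = Kw1 = (4·10 + 5·(-1) + 1·6; 1·10 + 0·(-1) + (-2)·6; 5·10 + (-5)·(-1) + 6·6) = (41, -2, 91)
w3 = Kw2 = (245, -141, 761)
Kw3 = (1036, -1277, 6496)
w3·Kw3 = 245·1036 + (-141)·(-1277) + 761·6496 = 5377333; w3·w3 = 245·245 + (-141)·(-141) + 761·761 = 659027
λ ≈ 5377333/659027 = 8.1595

8.1595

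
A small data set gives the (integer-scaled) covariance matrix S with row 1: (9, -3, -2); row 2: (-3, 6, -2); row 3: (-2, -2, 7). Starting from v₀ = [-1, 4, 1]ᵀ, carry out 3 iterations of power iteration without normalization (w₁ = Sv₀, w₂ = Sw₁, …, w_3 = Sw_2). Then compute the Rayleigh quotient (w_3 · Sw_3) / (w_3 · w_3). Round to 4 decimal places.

10.8835

w1 = Sv₀ = (9·(-1) + (-3)·4 + (-2)·1; (-3)·(-1) + 6·4 + (-2)·1; (-2)·(-1) + (-2)·4 + 7·1) = (-23, 25, 1)
w2 = Sw1 = (9·(-23) + (-3)·25 + (-2)·1; (-3)·(-23) + 6·25 + (-2)·1; (-2)·(-23) + (-2)·25 + 7·1) = (-284, 217, 3)
w3 = Sw2 = (-3213, 2148, 155)
Sw3 = (-35671, 22217, 3215)
w3·Sw3 = (-3213)·(-35671) + 2148·22217 + 155·3215 = 162831364; w3·w3 = (-3213)·(-3213) + 2148·2148 + 155·155 = 14961298
λ ≈ 162831364/14961298 = 10.8835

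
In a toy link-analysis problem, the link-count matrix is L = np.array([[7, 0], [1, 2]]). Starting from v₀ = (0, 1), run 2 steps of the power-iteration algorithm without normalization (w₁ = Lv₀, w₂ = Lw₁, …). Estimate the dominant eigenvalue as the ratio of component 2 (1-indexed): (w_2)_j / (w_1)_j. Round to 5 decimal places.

2.00000

w1 = Lv₀ = (0, 2)
w2 = Lw1 = (0, 4)
Ratio at component: 4 / 2 = 2.00000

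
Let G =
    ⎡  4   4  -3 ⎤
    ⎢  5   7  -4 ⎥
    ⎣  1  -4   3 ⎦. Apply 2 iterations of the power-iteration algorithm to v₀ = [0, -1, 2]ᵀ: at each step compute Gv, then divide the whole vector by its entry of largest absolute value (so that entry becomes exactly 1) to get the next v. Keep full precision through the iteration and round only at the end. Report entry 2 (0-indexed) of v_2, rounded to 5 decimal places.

-0.41026

Gv0 = (-10.000000, -15.000000, 10.000000); divide by -15.000000 → v1 = (0.666667, 1.000000, -0.666667)
Gv1 = (8.666667, 13.000000, -5.333333); divide by 13.000000 → v2 = (0.666667, 1.000000, -0.410256)
Requested entry of v2: 80/-195 = -0.41026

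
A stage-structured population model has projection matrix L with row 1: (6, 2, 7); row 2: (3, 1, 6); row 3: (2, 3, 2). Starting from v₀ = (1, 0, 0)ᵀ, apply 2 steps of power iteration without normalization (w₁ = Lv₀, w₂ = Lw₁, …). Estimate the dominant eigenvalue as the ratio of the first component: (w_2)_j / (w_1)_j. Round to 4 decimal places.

w1 = Lv₀ = (6·1 + 2·0 + 7·0; 3·1 + 1·0 + 6·0; 2·1 + 3·0 + 2·0) = (6, 3, 2)
w2 = Lw1 = (6·6 + 2·3 + 7·2; 3·6 + 1·3 + 6·2; 2·6 + 3·3 + 2·2) = (56, 33, 25)
Ratio at component: 56 / 6 = 9.3333

λ ≈ 9.3333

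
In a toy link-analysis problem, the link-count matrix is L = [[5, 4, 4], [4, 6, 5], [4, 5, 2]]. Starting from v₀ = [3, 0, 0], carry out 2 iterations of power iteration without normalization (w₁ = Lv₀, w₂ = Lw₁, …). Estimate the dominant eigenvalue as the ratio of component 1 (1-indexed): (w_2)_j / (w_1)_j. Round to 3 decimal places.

w1 = Lv₀ = (15, 12, 12)
w2 = Lw1 = (171, 192, 144)
Ratio at component: 171 / 15 = 11.400

λ ≈ 11.400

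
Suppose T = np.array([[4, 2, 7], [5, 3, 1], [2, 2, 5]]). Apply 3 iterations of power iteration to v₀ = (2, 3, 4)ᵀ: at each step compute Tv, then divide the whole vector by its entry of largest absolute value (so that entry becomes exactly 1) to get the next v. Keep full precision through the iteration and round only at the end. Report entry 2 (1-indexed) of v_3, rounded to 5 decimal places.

Tv0 = (42.000000, 23.000000, 30.000000); divide by 42.000000 → v1 = (1.000000, 0.547619, 0.714286)
Tv1 = (10.095238, 7.357143, 6.666667); divide by 10.095238 → v2 = (1.000000, 0.728774, 0.660377)
Tv2 = (10.080189, 7.846698, 6.759434); divide by 10.080189 → v3 = (1.000000, 0.778428, 0.670566)
Requested entry of v3: 3327/4274 = 0.77843

0.77843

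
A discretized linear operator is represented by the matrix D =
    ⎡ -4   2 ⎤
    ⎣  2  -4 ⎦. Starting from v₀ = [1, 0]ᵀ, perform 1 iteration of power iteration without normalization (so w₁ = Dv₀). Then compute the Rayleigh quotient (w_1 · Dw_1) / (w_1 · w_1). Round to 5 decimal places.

λ ≈ -5.60000

w1 = Dv₀ = (-4, 2)
Dw1 = (20, -16)
w1·Dw1 = (-4)·20 + 2·(-16) = -112; w1·w1 = (-4)·(-4) + 2·2 = 20
λ ≈ -112/20 = -5.60000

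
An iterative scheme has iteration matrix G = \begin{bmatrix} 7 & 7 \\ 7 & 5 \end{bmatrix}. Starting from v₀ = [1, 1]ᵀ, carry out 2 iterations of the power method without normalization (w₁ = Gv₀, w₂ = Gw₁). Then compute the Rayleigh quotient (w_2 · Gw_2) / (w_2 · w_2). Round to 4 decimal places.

λ ≈ 13.0711

w1 = Gv₀ = (7·1 + 7·1; 7·1 + 5·1) = (14, 12)
w2 = Gw1 = (7·14 + 7·12; 7·14 + 5·12) = (182, 158)
Gw2 = (2380, 2064)
w2·Gw2 = 182·2380 + 158·2064 = 759272; w2·w2 = 182·182 + 158·158 = 58088
λ ≈ 759272/58088 = 13.0711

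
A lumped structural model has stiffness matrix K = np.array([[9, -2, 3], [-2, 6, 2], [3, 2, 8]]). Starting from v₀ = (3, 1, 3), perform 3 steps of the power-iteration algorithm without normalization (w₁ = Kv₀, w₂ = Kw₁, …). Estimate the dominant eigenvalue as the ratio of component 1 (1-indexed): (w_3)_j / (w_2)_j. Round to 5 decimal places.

11.77193

w1 = Kv₀ = (9·3 + (-2)·1 + 3·3; (-2)·3 + 6·1 + 2·3; 3·3 + 2·1 + 8·3) = (34, 6, 35)
w2 = Kw1 = (9·34 + (-2)·6 + 3·35; (-2)·34 + 6·6 + 2·35; 3·34 + 2·6 + 8·35) = (399, 38, 394)
w3 = Kw2 = (4697, 218, 4425)
Ratio at component: 4697 / 399 = 11.77193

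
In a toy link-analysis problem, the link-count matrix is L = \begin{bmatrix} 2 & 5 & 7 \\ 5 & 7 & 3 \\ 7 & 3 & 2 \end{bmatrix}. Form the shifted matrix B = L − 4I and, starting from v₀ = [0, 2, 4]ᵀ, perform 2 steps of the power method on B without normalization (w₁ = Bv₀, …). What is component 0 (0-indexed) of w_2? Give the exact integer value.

0

B = L − 4I has rows (-2, 5, 7); (5, 3, 3); (7, 3, -2)
w1 = Bv₀ = ((-2)·0 + 5·2 + 7·4; 5·0 + 3·2 + 3·4; 7·0 + 3·2 + (-2)·4) = (38, 18, -2)
w2 = Bw1 = ((-2)·38 + 5·18 + 7·(-2); 5·38 + 3·18 + 3·(-2); 7·38 + 3·18 + (-2)·(-2)) = (0, 238, 324)
Requested component of w2: 0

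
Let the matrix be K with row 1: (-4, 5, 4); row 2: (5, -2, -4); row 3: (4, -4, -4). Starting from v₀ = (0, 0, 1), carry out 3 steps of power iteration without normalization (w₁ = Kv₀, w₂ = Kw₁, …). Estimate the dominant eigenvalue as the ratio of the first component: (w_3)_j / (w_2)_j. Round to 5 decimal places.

λ ≈ -11.92308

w1 = Kv₀ = ((-4)·0 + 5·0 + 4·1; 5·0 + (-2)·0 + (-4)·1; 4·0 + (-4)·0 + (-4)·1) = (4, -4, -4)
w2 = Kw1 = ((-4)·4 + 5·(-4) + 4·(-4); 5·4 + (-2)·(-4) + (-4)·(-4); 4·4 + (-4)·(-4) + (-4)·(-4)) = (-52, 44, 48)
w3 = Kw2 = (620, -540, -576)
Ratio at component: 620 / -52 = -11.92308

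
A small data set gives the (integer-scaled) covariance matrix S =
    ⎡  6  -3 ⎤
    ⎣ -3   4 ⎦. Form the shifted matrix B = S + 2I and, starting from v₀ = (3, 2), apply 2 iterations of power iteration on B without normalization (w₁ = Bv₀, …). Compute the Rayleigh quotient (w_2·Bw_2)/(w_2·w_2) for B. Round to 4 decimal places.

B = S + 2I has rows (8, -3); (-3, 6)
w1 = Bv₀ = (8·3 + (-3)·2; (-3)·3 + 6·2) = (18, 3)
w2 = Bw1 = (8·18 + (-3)·3; (-3)·18 + 6·3) = (135, -36)
Bw2 = (1188, -621)
w2·Bw2 = 182736; w2·w2 = 19521; μ ≈ 182736/19521 = 9.3610

9.3610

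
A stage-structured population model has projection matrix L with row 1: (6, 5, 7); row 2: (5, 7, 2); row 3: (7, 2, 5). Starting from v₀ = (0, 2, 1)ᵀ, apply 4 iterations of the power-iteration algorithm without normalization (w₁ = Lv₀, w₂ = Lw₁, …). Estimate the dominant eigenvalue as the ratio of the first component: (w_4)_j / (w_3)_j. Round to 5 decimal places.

λ ≈ 15.56982

w1 = Lv₀ = (6·0 + 5·2 + 7·1; 5·0 + 7·2 + 2·1; 7·0 + 2·2 + 5·1) = (17, 16, 9)
w2 = Lw1 = (6·17 + 5·16 + 7·9; 5·17 + 7·16 + 2·9; 7·17 + 2·16 + 5·9) = (245, 215, 196)
w3 = Lw2 = (3917, 3122, 3125)
w4 = Lw3 = (60987, 47689, 49288)
Ratio at component: 60987 / 3917 = 15.56982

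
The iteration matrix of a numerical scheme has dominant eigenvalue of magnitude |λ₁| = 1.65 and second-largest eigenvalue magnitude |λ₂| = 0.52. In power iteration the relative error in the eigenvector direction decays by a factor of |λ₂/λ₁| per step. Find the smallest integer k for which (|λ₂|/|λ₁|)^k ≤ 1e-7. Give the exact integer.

14

|λ₂/λ₁| = 0.52/1.65 = 0.31515
Need k ≥ ln(1e-7) / ln(0.31515) = -16.1181 / -1.1547 ≈ 13.959
Smallest integer k satisfying the bound: 14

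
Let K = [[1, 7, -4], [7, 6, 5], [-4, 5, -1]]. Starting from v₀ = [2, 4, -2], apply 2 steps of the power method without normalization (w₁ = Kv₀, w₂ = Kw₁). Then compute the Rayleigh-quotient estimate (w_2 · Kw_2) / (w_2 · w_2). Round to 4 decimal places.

w1 = Kv₀ = (38, 28, 14)
w2 = Kw1 = (178, 504, -26)
Kw2 = (3810, 4140, 1834)
w2·Kw2 = 178·3810 + 504·4140 + (-26)·1834 = 2717056; w2·w2 = 178·178 + 504·504 + (-26)·(-26) = 286376
λ ≈ 2717056/286376 = 9.4877

9.4877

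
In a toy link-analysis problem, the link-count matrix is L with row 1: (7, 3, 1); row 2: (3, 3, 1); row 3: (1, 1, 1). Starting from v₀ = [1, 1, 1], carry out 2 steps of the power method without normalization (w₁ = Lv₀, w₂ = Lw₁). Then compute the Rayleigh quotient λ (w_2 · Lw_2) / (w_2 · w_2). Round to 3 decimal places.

8.838

w1 = Lv₀ = (7·1 + 3·1 + 1·1; 3·1 + 3·1 + 1·1; 1·1 + 1·1 + 1·1) = (11, 7, 3)
w2 = Lw1 = (7·11 + 3·7 + 1·3; 3·11 + 3·7 + 1·3; 1·11 + 1·7 + 1·3) = (101, 57, 21)
Lw2 = (899, 495, 179)
w2·Lw2 = 101·899 + 57·495 + 21·179 = 122773; w2·w2 = 101·101 + 57·57 + 21·21 = 13891
λ ≈ 122773/13891 = 8.838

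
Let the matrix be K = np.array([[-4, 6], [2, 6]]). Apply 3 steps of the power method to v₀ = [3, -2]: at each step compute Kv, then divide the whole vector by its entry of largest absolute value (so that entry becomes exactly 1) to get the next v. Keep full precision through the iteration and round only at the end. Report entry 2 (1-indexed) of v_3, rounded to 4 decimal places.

0.5161

Kv0 = (-24.00000, -6.00000); divide by -24.00000 → v1 = (1.00000, 0.25000)
Kv1 = (-2.50000, 3.50000); divide by 3.50000 → v2 = (-0.71429, 1.00000)
Kv2 = (8.85714, 4.57143); divide by 8.85714 → v3 = (1.00000, 0.51613)
Requested entry of v3: -384/-744 = 0.5161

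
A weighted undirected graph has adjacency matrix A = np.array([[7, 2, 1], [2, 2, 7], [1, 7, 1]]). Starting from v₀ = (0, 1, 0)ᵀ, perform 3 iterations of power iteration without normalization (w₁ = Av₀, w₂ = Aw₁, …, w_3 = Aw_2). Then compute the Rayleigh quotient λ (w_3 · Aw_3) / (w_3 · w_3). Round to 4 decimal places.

w1 = Av₀ = (7·0 + 2·1 + 1·0; 2·0 + 2·1 + 7·0; 1·0 + 7·1 + 1·0) = (2, 2, 7)
w2 = Aw1 = (7·2 + 2·2 + 1·7; 2·2 + 2·2 + 7·7; 1·2 + 7·2 + 1·7) = (25, 57, 23)
w3 = Aw2 = (312, 325, 447)
Aw3 = (3281, 4403, 3034)
w3·Aw3 = 312·3281 + 325·4403 + 447·3034 = 3810845; w3·w3 = 312·312 + 325·325 + 447·447 = 402778
λ ≈ 3810845/402778 = 9.4614

9.4614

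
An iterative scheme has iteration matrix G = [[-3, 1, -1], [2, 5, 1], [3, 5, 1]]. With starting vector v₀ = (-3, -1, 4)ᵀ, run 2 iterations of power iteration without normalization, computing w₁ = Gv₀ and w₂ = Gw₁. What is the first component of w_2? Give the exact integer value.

w1 = Gv₀ = ((-3)·(-3) + 1·(-1) + (-1)·4; 2·(-3) + 5·(-1) + 1·4; 3·(-3) + 5·(-1) + 1·4) = (4, -7, -10)
w2 = Gw1 = ((-3)·4 + 1·(-7) + (-1)·(-10); 2·4 + 5·(-7) + 1·(-10); 3·4 + 5·(-7) + 1·(-10)) = (-9, -37, -33)
The requested component of w2 is -9.

-9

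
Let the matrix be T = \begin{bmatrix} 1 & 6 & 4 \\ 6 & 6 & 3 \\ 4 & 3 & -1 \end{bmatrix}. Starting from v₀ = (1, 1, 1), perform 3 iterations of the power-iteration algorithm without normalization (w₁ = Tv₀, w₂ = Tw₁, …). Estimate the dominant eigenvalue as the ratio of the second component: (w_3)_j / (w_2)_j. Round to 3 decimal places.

λ ≈ 11.741

w1 = Tv₀ = (11, 15, 6)
w2 = Tw1 = (125, 174, 83)
w3 = Tw2 = (1501, 2043, 939)
Ratio at component: 2043 / 174 = 11.741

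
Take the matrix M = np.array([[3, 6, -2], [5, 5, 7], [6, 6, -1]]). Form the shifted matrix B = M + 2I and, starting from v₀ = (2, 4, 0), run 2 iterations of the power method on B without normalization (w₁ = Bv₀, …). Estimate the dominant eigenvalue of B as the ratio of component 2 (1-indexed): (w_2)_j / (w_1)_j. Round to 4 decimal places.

B = M + 2I has rows (5, 6, -2); (5, 7, 7); (6, 6, 1)
w1 = Bv₀ = (5·2 + 6·4 + (-2)·0; 5·2 + 7·4 + 7·0; 6·2 + 6·4 + 1·0) = (34, 38, 36)
w2 = Bw1 = (5·34 + 6·38 + (-2)·36; 5·34 + 7·38 + 7·36; 6·34 + 6·38 + 1·36) = (326, 688, 468)
Ratio: 688/38 = 18.1053

18.1053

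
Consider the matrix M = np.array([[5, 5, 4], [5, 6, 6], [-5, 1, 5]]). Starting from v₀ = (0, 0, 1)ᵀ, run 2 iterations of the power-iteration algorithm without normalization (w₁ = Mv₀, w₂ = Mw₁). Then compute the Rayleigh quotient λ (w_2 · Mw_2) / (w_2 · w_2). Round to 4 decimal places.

λ ≈ 10.9151

w1 = Mv₀ = (5·0 + 5·0 + 4·1; 5·0 + 6·0 + 6·1; (-5)·0 + 1·0 + 5·1) = (4, 6, 5)
w2 = Mw1 = (5·4 + 5·6 + 4·5; 5·4 + 6·6 + 6·5; (-5)·4 + 1·6 + 5·5) = (70, 86, 11)
Mw2 = (824, 932, -209)
w2·Mw2 = 70·824 + 86·932 + 11·(-209) = 135533; w2·w2 = 70·70 + 86·86 + 11·11 = 12417
λ ≈ 135533/12417 = 10.9151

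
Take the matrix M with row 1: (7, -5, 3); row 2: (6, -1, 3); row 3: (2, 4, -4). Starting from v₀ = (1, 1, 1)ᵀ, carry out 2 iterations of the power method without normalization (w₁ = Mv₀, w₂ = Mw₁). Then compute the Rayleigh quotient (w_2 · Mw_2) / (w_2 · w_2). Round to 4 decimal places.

w1 = Mv₀ = (7·1 + (-5)·1 + 3·1; 6·1 + (-1)·1 + 3·1; 2·1 + 4·1 + (-4)·1) = (5, 8, 2)
w2 = Mw1 = (7·5 + (-5)·8 + 3·2; 6·5 + (-1)·8 + 3·2; 2·5 + 4·8 + (-4)·2) = (1, 28, 34)
Mw2 = (-31, 80, -22)
w2·Mw2 = 1·(-31) + 28·80 + 34·(-22) = 1461; w2·w2 = 1·1 + 28·28 + 34·34 = 1941
λ ≈ 1461/1941 = 0.7527

λ ≈ 0.7527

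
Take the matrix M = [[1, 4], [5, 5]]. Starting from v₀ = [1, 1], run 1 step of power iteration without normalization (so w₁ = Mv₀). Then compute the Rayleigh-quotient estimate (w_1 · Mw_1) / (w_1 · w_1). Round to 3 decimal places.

λ ≈ 7.800

w1 = Mv₀ = (1·1 + 4·1; 5·1 + 5·1) = (5, 10)
Mw1 = (45, 75)
w1·Mw1 = 5·45 + 10·75 = 975; w1·w1 = 5·5 + 10·10 = 125
λ ≈ 975/125 = 7.800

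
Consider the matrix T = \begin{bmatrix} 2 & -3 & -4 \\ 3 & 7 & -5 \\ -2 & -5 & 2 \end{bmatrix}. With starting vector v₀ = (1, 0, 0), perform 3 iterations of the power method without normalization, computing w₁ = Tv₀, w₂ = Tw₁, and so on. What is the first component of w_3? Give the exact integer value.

w1 = Tv₀ = (2·1 + (-3)·0 + (-4)·0; 3·1 + 7·0 + (-5)·0; (-2)·1 + (-5)·0 + 2·0) = (2, 3, -2)
w2 = Tw1 = (2·2 + (-3)·3 + (-4)·(-2); 3·2 + 7·3 + (-5)·(-2); (-2)·2 + (-5)·3 + 2·(-2)) = (3, 37, -23)
w3 = Tw2 = (-13, 383, -237)
The requested component of w3 is -13.

-13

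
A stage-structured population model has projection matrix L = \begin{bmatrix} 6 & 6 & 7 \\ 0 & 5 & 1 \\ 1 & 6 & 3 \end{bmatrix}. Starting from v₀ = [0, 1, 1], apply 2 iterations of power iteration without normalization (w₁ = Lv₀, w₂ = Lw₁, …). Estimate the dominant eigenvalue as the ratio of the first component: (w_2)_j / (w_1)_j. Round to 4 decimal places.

13.6154

w1 = Lv₀ = (13, 6, 9)
w2 = Lw1 = (177, 39, 76)
Ratio at component: 177 / 13 = 13.6154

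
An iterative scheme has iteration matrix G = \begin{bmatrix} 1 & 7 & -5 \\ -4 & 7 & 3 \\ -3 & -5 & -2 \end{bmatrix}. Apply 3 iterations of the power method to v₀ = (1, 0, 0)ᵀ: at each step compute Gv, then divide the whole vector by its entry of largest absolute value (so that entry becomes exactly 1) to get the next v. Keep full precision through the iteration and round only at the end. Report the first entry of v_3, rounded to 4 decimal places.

Gv0 = (1.00000, -4.00000, -3.00000); divide by -4.00000 → v1 = (-0.25000, 1.00000, 0.75000)
Gv1 = (3.00000, 10.25000, -5.75000); divide by 10.25000 → v2 = (0.29268, 1.00000, -0.56098)
Gv2 = (10.09756, 4.14634, -4.75610); divide by 10.09756 → v3 = (1.00000, 0.41063, -0.47101)
Requested entry of v3: -414/-414 = 1.0000

1.0000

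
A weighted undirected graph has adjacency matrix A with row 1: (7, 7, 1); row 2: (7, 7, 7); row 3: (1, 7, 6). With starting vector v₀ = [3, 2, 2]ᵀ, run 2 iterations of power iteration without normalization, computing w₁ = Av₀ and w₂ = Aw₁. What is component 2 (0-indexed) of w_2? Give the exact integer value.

554

w1 = Av₀ = (7·3 + 7·2 + 1·2; 7·3 + 7·2 + 7·2; 1·3 + 7·2 + 6·2) = (37, 49, 29)
w2 = Aw1 = (7·37 + 7·49 + 1·29; 7·37 + 7·49 + 7·29; 1·37 + 7·49 + 6·29) = (631, 805, 554)
The requested component of w2 is 554.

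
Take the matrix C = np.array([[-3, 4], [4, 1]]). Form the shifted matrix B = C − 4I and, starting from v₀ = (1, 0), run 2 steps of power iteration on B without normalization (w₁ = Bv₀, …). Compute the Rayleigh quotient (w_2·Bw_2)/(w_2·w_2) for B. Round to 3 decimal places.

μ ≈ -9.472

B = C − 4I has rows (-7, 4); (4, -3)
w1 = Bv₀ = ((-7)·1 + 4·0; 4·1 + (-3)·0) = (-7, 4)
w2 = Bw1 = ((-7)·(-7) + 4·4; 4·(-7) + (-3)·4) = (65, -40)
Bw2 = (-615, 380)
w2·Bw2 = -55175; w2·w2 = 5825; μ ≈ -55175/5825 = -9.472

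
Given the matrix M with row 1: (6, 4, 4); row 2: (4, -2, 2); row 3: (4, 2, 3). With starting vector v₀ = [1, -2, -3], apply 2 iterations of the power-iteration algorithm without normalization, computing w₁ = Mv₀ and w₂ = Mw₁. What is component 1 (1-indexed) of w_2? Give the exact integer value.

w1 = Mv₀ = (6·1 + 4·(-2) + 4·(-3); 4·1 + (-2)·(-2) + 2·(-3); 4·1 + 2·(-2) + 3·(-3)) = (-14, 2, -9)
w2 = Mw1 = (6·(-14) + 4·2 + 4·(-9); 4·(-14) + (-2)·2 + 2·(-9); 4·(-14) + 2·2 + 3·(-9)) = (-112, -78, -79)
The requested component of w2 is -112.

-112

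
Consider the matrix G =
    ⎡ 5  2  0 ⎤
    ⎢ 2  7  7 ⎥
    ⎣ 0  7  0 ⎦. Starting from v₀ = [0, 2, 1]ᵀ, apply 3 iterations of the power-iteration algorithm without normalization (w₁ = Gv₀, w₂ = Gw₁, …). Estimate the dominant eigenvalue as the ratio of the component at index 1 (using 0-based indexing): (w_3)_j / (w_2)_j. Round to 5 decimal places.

w1 = Gv₀ = (5·0 + 2·2 + 0·1; 2·0 + 7·2 + 7·1; 0·0 + 7·2 + 0·1) = (4, 21, 14)
w2 = Gw1 = (5·4 + 2·21 + 0·14; 2·4 + 7·21 + 7·14; 0·4 + 7·21 + 0·14) = (62, 253, 147)
w3 = Gw2 = (816, 2924, 1771)
Ratio at component: 2924 / 253 = 11.55731

11.55731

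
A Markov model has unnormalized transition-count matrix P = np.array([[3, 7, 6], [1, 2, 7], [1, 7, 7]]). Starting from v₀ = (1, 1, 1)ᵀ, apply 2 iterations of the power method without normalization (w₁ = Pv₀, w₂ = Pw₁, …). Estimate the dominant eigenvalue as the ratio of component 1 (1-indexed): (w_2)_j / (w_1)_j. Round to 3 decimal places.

λ ≈ 13.000

w1 = Pv₀ = (16, 10, 15)
w2 = Pw1 = (208, 141, 191)
Ratio at component: 208 / 16 = 13.000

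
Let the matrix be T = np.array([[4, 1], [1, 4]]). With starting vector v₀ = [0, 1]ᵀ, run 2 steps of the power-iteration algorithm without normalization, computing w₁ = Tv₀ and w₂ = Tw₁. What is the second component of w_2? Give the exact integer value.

17

w1 = Tv₀ = (4·0 + 1·1; 1·0 + 4·1) = (1, 4)
w2 = Tw1 = (4·1 + 1·4; 1·1 + 4·4) = (8, 17)
The requested component of w2 is 17.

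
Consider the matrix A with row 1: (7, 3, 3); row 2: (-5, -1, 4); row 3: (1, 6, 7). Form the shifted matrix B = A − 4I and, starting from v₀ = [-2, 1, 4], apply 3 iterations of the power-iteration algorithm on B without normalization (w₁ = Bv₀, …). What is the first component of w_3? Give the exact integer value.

B = A − 4I has rows (3, 3, 3); (-5, -5, 4); (1, 6, 3)
w1 = Bv₀ = (3·(-2) + 3·1 + 3·4; (-5)·(-2) + (-5)·1 + 4·4; 1·(-2) + 6·1 + 3·4) = (9, 21, 16)
w2 = Bw1 = (3·9 + 3·21 + 3·16; (-5)·9 + (-5)·21 + 4·16; 1·9 + 6·21 + 3·16) = (138, -86, 183)
w3 = Bw2 = (705, 472, 171)
Requested component of w3: 705

705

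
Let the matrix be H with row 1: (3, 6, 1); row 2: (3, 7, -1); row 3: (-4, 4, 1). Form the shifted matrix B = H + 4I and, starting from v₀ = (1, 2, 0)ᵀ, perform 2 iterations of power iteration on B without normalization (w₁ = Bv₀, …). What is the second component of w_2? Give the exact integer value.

B = H + 4I has rows (7, 6, 1); (3, 11, -1); (-4, 4, 5)
w1 = Bv₀ = (7·1 + 6·2 + 1·0; 3·1 + 11·2 + (-1)·0; (-4)·1 + 4·2 + 5·0) = (19, 25, 4)
w2 = Bw1 = (7·19 + 6·25 + 1·4; 3·19 + 11·25 + (-1)·4; (-4)·19 + 4·25 + 5·4) = (287, 328, 44)
Requested component of w2: 328

328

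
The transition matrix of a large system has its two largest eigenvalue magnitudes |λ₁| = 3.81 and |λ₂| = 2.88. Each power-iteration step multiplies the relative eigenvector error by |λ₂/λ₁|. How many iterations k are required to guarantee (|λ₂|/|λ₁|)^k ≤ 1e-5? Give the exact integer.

|λ₂/λ₁| = 2.88/3.81 = 0.75591
Need k ≥ ln(1e-5) / ln(0.75591) = -11.5129 / -0.2798 ≈ 41.141
Smallest integer k satisfying the bound: 42

42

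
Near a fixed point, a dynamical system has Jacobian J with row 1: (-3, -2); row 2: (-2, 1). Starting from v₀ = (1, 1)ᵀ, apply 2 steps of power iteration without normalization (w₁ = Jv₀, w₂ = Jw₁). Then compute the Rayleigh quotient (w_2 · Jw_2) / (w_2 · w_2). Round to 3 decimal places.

λ ≈ -3.778

w1 = Jv₀ = ((-3)·1 + (-2)·1; (-2)·1 + 1·1) = (-5, -1)
w2 = Jw1 = ((-3)·(-5) + (-2)·(-1); (-2)·(-5) + 1·(-1)) = (17, 9)
Jw2 = (-69, -25)
w2·Jw2 = 17·(-69) + 9·(-25) = -1398; w2·w2 = 17·17 + 9·9 = 370
λ ≈ -1398/370 = -3.778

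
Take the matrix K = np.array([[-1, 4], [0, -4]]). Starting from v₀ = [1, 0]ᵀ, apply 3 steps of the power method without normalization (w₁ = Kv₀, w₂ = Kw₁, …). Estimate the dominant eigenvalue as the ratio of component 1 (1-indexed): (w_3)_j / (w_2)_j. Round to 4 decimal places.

λ ≈ -1.0000

w1 = Kv₀ = ((-1)·1 + 4·0; 0·1 + (-4)·0) = (-1, 0)
w2 = Kw1 = ((-1)·(-1) + 4·0; 0·(-1) + (-4)·0) = (1, 0)
w3 = Kw2 = (-1, 0)
Ratio at component: -1 / 1 = -1.0000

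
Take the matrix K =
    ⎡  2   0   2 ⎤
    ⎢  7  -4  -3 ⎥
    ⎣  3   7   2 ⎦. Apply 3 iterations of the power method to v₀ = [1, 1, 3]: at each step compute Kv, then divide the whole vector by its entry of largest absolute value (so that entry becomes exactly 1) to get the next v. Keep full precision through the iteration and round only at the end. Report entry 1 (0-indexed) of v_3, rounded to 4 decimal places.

0.4192

Kv0 = (8.00000, -6.00000, 16.00000); divide by 16.00000 → v1 = (0.50000, -0.37500, 1.00000)
Kv1 = (3.00000, 2.00000, 0.87500); divide by 3.00000 → v2 = (1.00000, 0.66667, 0.29167)
Kv2 = (2.58333, 3.45833, 8.25000); divide by 8.25000 → v3 = (0.31313, 0.41919, 1.00000)
Requested entry of v3: 166/396 = 0.4192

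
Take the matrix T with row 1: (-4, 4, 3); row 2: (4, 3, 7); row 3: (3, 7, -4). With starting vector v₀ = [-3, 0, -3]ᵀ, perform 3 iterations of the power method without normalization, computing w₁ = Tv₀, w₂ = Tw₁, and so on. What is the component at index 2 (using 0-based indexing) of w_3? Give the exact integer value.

w1 = Tv₀ = ((-4)·(-3) + 4·0 + 3·(-3); 4·(-3) + 3·0 + 7·(-3); 3·(-3) + 7·0 + (-4)·(-3)) = (3, -33, 3)
w2 = Tw1 = ((-4)·3 + 4·(-33) + 3·3; 4·3 + 3·(-33) + 7·3; 3·3 + 7·(-33) + (-4)·3) = (-135, -66, -234)
w3 = Tw2 = (-426, -2376, 69)
The requested component of w3 is 69.

69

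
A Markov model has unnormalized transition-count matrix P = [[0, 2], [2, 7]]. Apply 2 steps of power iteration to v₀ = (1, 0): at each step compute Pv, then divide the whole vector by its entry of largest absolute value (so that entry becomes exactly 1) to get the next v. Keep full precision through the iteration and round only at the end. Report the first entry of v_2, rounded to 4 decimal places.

0.2857

Pv0 = (0.00000, 2.00000); divide by 2.00000 → v1 = (0.00000, 1.00000)
Pv1 = (2.00000, 7.00000); divide by 7.00000 → v2 = (0.28571, 1.00000)
Requested entry of v2: 4/14 = 0.2857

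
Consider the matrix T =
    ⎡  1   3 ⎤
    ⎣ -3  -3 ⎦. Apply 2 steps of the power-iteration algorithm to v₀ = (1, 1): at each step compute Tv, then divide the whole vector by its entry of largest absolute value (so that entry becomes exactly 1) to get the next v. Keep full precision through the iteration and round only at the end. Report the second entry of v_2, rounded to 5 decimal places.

Tv0 = (4.000000, -6.000000); divide by -6.000000 → v1 = (-0.666667, 1.000000)
Tv1 = (2.333333, -1.000000); divide by 2.333333 → v2 = (1.000000, -0.428571)
Requested entry of v2: 6/-14 = -0.42857

-0.42857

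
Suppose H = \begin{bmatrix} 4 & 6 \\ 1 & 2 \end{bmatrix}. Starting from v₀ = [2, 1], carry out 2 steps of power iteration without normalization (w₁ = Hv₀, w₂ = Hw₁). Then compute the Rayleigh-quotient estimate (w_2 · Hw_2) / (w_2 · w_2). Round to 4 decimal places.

w1 = Hv₀ = (14, 4)
w2 = Hw1 = (80, 22)
Hw2 = (452, 124)
w2·Hw2 = 80·452 + 22·124 = 38888; w2·w2 = 80·80 + 22·22 = 6884
λ ≈ 38888/6884 = 5.6490

λ ≈ 5.6490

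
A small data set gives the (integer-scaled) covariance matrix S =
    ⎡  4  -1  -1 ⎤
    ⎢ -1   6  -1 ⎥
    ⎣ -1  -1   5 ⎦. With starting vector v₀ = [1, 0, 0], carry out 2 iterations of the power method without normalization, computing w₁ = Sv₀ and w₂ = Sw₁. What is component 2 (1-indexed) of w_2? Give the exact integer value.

w1 = Sv₀ = (4, -1, -1)
w2 = Sw1 = (18, -9, -8)
The requested component of w2 is -9.

-9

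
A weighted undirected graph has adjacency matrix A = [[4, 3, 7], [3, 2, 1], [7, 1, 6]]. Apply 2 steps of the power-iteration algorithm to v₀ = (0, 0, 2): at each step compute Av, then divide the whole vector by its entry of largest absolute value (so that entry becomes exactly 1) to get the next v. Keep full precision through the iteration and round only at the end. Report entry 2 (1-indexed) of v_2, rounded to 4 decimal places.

Av0 = (14.00000, 2.00000, 12.00000); divide by 14.00000 → v1 = (1.00000, 0.14286, 0.85714)
Av1 = (10.42857, 4.14286, 12.28571); divide by 12.28571 → v2 = (0.84884, 0.33721, 1.00000)
Requested entry of v2: 58/172 = 0.3372

0.3372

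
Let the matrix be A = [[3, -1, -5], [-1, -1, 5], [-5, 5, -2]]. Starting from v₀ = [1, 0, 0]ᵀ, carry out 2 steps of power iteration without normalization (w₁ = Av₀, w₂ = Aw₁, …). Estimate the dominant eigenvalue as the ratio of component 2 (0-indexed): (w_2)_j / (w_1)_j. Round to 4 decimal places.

w1 = Av₀ = (3, -1, -5)
w2 = Aw1 = (35, -27, -10)
Ratio at component: -10 / -5 = 2.0000

λ ≈ 2.0000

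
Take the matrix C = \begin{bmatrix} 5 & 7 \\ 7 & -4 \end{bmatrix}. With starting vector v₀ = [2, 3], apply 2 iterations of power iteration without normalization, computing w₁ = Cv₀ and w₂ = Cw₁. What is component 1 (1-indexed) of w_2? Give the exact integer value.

169

w1 = Cv₀ = (5·2 + 7·3; 7·2 + (-4)·3) = (31, 2)
w2 = Cw1 = (5·31 + 7·2; 7·31 + (-4)·2) = (169, 209)
The requested component of w2 is 169.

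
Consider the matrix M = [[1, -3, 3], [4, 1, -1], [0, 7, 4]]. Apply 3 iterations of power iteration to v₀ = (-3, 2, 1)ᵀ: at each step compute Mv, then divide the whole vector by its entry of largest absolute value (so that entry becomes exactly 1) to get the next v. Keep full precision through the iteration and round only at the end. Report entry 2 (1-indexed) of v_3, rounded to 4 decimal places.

Mv0 = (-6.00000, -11.00000, 18.00000); divide by 18.00000 → v1 = (-0.33333, -0.61111, 1.00000)
Mv1 = (4.50000, -2.94444, -0.27778); divide by 4.50000 → v2 = (1.00000, -0.65432, -0.06173)
Mv2 = (2.77778, 3.40741, -4.82716); divide by -4.82716 → v3 = (-0.57545, -0.70588, 1.00000)
Requested entry of v3: 276/-391 = -0.7059

-0.7059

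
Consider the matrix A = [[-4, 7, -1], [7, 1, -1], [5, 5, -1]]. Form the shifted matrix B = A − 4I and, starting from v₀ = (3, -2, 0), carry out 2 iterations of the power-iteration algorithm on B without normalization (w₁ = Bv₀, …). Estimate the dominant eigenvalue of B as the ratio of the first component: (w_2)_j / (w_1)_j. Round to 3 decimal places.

μ ≈ -12.842

B = A − 4I has rows (-8, 7, -1); (7, -3, -1); (5, 5, -5)
w1 = Bv₀ = ((-8)·3 + 7·(-2) + (-1)·0; 7·3 + (-3)·(-2) + (-1)·0; 5·3 + 5·(-2) + (-5)·0) = (-38, 27, 5)
w2 = Bw1 = ((-8)·(-38) + 7·27 + (-1)·5; 7·(-38) + (-3)·27 + (-1)·5; 5·(-38) + 5·27 + (-5)·5) = (488, -352, -80)
Ratio: 488/-38 = -12.842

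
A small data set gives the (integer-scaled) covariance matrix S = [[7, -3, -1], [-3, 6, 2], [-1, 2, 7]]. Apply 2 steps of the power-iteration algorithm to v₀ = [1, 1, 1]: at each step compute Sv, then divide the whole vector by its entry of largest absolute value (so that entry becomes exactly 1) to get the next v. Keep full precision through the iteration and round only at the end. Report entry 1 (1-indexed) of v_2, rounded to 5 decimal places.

Sv0 = (3.000000, 5.000000, 8.000000); divide by 8.000000 → v1 = (0.375000, 0.625000, 1.000000)
Sv1 = (-0.250000, 4.625000, 7.875000); divide by 7.875000 → v2 = (-0.031746, 0.587302, 1.000000)
Requested entry of v2: -2/63 = -0.03175

-0.03175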